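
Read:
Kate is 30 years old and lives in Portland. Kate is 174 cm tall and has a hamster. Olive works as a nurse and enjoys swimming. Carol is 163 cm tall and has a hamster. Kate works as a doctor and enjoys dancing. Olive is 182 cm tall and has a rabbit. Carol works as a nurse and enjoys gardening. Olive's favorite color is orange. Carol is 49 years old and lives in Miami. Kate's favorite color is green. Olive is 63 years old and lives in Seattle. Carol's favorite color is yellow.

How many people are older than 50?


Filter: 1

1


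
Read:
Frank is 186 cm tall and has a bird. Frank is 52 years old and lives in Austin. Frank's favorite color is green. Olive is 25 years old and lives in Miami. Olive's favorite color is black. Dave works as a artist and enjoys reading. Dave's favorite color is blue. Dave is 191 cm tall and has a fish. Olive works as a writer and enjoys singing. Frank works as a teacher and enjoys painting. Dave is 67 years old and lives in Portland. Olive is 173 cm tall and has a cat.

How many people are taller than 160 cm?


Taller than 160: 3

3


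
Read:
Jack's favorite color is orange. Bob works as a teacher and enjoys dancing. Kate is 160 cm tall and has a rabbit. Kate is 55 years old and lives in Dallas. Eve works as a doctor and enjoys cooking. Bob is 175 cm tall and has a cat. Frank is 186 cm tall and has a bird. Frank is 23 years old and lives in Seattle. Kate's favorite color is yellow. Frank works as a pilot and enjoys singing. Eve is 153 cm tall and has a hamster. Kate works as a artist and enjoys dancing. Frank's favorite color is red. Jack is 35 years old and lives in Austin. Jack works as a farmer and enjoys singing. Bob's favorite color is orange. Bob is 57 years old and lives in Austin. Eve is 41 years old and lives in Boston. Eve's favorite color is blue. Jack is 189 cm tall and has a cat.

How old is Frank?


Frank is 23 years old

23


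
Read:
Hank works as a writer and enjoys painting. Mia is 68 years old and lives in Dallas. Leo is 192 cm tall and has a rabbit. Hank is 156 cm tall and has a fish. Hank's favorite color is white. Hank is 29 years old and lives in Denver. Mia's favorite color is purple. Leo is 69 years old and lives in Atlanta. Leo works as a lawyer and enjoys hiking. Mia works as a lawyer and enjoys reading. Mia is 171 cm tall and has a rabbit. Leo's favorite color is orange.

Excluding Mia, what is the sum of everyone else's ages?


Sum (excluding Mia): 98

98


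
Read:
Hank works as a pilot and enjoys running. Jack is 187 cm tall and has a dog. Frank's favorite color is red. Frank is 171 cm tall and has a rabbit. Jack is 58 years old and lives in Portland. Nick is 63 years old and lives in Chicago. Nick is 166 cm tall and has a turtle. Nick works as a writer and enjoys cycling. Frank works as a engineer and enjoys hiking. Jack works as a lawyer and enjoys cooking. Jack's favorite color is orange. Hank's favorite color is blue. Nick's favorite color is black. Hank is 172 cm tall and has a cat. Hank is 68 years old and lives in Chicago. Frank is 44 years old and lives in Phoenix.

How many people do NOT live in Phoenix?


Not in Phoenix: 3

3


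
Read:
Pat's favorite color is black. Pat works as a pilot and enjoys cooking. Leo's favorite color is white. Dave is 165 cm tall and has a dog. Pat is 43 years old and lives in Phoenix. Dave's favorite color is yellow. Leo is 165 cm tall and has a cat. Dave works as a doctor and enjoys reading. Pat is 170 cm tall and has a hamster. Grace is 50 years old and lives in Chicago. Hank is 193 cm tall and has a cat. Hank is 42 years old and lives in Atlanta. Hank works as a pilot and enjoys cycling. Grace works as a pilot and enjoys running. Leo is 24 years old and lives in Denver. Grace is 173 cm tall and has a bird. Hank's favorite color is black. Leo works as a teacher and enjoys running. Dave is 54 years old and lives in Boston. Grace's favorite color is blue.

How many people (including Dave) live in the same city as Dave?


Dave lives in Boston. Count = 1

1


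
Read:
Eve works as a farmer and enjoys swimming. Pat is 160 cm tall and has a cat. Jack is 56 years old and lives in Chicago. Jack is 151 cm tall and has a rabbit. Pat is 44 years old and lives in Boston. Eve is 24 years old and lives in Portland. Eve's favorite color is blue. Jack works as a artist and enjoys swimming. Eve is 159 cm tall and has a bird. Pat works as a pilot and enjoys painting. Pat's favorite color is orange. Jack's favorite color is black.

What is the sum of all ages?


24+44+56 = 124

124


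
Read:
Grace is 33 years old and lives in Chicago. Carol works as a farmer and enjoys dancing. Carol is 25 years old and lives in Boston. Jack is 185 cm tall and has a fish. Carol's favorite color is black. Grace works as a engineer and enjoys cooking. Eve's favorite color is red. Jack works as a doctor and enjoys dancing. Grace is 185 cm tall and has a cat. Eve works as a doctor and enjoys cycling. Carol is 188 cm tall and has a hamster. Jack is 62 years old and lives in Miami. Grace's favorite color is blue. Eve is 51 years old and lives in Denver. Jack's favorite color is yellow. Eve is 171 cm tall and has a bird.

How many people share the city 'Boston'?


Count: 1

1


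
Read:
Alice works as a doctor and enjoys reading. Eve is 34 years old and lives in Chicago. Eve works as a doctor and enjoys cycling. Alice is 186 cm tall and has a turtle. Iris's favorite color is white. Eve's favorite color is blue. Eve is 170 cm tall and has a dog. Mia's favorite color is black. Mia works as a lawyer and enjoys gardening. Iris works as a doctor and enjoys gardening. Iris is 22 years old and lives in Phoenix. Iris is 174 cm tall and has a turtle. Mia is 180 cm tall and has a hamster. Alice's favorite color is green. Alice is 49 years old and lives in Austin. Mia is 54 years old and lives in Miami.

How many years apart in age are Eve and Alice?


34 vs 49, diff = 15

15


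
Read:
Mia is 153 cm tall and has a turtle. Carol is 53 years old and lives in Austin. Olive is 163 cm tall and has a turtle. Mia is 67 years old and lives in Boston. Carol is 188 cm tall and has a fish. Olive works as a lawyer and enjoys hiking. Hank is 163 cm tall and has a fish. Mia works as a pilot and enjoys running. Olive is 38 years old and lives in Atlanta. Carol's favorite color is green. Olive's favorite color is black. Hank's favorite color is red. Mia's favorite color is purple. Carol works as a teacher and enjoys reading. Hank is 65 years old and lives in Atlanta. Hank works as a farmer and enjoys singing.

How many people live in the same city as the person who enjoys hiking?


Person with hobby hiking is Olive, city Atlanta. Count = 2

2


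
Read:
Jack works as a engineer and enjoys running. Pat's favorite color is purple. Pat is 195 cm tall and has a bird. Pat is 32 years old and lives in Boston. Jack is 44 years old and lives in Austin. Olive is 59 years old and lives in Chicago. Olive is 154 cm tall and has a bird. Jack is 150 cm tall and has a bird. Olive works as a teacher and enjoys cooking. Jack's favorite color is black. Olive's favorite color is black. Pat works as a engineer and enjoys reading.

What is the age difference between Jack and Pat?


|44 - 32| = 12

12


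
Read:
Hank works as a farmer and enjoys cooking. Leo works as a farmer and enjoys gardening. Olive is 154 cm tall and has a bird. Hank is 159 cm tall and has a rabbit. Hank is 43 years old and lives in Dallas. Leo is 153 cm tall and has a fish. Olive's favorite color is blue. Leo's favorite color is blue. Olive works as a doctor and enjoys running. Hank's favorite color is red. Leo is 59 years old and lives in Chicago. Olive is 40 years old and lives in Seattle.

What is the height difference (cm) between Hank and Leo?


|159 - 153| = 6

6


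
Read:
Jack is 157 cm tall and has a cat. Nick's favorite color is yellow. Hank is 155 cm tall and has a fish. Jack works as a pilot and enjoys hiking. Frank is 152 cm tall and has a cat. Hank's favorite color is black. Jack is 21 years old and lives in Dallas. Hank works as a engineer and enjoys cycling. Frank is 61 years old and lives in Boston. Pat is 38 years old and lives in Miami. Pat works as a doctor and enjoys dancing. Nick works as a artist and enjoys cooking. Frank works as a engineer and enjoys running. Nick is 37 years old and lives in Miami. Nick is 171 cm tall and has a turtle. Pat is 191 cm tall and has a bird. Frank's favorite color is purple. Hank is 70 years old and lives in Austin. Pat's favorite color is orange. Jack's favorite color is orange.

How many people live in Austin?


Count in Austin: 1

1


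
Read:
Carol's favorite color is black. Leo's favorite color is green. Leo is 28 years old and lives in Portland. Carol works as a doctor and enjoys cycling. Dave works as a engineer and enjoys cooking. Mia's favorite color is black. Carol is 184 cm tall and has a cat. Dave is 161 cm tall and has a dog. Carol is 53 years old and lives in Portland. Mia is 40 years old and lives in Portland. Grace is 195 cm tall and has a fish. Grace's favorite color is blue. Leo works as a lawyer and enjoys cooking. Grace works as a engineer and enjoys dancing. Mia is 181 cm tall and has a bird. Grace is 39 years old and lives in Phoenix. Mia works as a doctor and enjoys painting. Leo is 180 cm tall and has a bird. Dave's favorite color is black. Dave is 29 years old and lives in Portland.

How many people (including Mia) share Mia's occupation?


Mia is a doctor. Count = 2

2


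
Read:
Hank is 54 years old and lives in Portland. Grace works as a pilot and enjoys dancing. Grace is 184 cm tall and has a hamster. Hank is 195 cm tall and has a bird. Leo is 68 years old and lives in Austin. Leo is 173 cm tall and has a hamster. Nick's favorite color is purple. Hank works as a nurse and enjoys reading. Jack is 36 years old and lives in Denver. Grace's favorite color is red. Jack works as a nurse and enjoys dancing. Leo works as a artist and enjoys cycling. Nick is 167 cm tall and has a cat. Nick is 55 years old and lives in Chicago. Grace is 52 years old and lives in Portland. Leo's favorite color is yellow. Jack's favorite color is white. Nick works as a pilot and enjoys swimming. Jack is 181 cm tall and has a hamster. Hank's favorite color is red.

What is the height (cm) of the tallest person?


Tallest: Hank at 195 cm

195


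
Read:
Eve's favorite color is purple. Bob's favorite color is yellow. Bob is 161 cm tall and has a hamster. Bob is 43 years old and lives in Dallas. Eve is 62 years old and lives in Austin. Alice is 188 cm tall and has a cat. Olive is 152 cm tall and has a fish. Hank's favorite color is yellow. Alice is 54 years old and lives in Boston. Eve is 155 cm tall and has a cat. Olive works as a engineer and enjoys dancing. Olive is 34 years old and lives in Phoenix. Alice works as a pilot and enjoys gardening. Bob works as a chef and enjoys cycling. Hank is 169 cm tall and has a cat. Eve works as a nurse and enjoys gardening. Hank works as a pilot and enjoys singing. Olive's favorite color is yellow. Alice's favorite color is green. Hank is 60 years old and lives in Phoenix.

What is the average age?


Sum=253, n=5, avg=50.6

50.6


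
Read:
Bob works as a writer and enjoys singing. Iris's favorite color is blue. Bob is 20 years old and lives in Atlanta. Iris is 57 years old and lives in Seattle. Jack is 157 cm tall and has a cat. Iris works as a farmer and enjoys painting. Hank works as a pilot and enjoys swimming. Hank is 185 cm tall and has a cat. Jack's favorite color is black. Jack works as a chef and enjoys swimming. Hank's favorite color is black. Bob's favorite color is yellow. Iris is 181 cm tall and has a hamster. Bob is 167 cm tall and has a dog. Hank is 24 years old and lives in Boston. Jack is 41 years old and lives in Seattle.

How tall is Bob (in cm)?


Bob is 167 cm tall

167


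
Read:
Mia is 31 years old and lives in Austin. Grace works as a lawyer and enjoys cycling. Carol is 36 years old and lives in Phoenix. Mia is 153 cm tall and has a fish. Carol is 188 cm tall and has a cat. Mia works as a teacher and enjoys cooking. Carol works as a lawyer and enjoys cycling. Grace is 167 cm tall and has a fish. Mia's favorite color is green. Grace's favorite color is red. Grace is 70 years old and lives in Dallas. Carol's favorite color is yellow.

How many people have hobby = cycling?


Count: 2

2


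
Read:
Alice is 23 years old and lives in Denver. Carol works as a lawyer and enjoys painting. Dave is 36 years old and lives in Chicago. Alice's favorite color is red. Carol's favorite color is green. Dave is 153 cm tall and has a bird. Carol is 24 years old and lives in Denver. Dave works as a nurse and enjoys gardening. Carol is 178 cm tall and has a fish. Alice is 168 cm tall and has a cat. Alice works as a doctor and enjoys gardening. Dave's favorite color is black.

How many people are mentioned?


People: Dave, Alice, Carol. Count = 3

3


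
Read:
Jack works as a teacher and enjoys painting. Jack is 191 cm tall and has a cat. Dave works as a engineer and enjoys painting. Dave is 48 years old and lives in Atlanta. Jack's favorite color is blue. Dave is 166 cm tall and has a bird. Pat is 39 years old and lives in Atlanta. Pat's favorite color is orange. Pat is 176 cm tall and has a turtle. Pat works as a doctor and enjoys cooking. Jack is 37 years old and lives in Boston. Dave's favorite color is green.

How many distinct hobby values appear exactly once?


Unique hobby values: 1

1


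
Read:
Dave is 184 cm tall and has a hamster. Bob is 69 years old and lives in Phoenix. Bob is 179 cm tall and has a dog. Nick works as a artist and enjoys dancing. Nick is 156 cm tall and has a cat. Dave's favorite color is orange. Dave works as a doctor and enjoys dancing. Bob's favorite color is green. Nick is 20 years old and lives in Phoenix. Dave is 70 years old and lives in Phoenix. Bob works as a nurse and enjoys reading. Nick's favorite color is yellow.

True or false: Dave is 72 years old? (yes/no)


Dave is actually 70. no

no


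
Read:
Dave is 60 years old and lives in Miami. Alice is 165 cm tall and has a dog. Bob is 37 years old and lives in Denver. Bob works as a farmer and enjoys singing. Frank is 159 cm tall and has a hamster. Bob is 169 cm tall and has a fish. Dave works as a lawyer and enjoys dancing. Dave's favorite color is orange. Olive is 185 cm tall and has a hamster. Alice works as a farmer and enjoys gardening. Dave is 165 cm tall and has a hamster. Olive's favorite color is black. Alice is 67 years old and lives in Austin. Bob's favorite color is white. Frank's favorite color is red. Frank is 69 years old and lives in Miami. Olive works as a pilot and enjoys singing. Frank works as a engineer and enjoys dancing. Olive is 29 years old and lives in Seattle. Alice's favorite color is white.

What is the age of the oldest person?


Oldest: Frank at 69

69


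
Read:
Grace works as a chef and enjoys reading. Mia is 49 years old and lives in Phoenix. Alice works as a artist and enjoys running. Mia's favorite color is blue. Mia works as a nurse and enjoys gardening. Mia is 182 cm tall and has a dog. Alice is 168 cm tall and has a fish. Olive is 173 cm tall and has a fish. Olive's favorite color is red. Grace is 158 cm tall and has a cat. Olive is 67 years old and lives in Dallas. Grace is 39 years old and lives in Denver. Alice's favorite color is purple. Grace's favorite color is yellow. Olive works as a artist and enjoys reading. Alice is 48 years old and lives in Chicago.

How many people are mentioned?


People: Olive, Grace, Alice, Mia. Count = 4

4


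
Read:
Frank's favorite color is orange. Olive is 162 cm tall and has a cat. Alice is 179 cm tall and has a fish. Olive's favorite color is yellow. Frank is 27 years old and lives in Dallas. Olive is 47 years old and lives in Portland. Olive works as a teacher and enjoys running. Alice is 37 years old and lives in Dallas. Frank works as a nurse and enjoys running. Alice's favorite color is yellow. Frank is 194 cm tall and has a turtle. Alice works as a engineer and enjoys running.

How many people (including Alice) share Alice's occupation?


Alice is a engineer. Count = 1

1


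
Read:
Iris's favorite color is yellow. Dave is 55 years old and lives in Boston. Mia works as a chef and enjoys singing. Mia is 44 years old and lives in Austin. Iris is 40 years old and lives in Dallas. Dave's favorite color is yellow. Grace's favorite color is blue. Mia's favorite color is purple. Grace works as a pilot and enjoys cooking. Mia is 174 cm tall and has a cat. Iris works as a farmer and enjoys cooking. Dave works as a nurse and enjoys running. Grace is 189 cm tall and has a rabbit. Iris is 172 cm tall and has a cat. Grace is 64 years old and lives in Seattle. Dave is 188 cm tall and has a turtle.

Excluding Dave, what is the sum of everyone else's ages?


Sum (excluding Dave): 148

148


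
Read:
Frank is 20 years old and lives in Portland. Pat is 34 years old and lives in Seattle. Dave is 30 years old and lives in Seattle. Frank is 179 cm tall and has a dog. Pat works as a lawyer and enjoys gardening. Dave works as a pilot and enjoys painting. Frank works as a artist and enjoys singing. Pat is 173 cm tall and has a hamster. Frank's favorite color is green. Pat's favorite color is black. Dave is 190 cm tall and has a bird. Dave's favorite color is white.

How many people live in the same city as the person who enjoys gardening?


Person with hobby gardening is Pat, city Seattle. Count = 2

2


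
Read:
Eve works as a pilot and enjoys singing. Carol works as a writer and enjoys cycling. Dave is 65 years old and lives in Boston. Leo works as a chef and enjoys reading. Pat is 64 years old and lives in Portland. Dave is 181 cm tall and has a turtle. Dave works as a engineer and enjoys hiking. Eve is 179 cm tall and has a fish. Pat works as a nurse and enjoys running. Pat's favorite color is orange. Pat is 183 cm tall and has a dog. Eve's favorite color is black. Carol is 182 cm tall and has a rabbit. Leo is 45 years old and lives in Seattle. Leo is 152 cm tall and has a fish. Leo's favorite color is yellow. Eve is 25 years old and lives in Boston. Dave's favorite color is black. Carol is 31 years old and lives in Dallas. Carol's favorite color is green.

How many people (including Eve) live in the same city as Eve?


Eve lives in Boston. Count = 2

2


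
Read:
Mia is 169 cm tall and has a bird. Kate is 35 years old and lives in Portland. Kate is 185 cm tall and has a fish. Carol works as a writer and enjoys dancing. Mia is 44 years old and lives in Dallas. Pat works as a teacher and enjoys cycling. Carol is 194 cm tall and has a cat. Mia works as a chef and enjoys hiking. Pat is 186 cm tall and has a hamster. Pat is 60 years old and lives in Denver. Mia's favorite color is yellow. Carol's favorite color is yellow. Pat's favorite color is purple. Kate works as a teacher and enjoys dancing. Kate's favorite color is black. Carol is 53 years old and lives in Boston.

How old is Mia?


Mia is 44 years old

44


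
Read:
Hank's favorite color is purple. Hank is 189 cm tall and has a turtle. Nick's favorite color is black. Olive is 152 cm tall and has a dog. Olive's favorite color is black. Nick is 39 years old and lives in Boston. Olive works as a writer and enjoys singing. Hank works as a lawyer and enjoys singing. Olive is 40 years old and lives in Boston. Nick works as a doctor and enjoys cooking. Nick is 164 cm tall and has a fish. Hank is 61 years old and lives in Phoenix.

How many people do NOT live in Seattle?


Not in Seattle: 3

3


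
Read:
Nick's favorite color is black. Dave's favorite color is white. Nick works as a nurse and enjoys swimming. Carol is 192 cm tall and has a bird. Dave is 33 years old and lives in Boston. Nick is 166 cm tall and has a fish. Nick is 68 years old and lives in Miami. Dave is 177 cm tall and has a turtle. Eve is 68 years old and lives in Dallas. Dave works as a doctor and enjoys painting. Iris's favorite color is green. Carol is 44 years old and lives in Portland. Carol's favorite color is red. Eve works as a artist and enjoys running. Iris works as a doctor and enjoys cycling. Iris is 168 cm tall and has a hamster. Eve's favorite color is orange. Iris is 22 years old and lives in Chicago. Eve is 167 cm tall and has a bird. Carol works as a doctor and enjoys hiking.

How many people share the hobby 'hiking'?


Count: 1

1


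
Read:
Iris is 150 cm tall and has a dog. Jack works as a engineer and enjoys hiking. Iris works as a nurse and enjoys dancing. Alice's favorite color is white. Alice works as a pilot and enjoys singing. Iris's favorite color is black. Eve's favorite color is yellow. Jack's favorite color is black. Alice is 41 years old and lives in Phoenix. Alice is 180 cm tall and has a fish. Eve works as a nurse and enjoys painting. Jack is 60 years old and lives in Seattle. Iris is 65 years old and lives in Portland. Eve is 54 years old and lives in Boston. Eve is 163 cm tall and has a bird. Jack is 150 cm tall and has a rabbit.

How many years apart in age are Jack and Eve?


60 vs 54, diff = 6

6


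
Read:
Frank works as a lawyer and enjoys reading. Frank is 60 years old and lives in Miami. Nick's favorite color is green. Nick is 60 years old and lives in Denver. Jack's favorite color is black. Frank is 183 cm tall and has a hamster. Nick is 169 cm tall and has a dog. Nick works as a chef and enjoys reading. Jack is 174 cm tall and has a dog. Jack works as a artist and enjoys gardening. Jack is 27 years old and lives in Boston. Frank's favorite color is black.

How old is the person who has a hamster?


Person with hamster is Frank, age 60

60


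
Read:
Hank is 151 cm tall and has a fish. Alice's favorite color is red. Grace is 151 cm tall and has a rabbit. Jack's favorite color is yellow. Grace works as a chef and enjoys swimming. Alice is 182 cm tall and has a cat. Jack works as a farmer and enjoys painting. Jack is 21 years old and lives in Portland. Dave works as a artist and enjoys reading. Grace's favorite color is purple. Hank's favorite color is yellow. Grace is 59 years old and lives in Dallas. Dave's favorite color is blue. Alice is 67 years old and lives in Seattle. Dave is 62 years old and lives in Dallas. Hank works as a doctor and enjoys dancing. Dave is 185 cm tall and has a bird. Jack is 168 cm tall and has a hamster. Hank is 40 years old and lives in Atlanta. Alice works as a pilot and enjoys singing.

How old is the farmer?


The farmer is Jack, age 21

21


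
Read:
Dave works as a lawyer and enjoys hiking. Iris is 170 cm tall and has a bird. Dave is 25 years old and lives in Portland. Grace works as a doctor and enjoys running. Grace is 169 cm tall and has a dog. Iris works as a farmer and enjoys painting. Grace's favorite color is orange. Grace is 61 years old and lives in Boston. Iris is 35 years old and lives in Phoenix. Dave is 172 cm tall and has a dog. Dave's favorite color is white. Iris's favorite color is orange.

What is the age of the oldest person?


Oldest: Grace at 61

61


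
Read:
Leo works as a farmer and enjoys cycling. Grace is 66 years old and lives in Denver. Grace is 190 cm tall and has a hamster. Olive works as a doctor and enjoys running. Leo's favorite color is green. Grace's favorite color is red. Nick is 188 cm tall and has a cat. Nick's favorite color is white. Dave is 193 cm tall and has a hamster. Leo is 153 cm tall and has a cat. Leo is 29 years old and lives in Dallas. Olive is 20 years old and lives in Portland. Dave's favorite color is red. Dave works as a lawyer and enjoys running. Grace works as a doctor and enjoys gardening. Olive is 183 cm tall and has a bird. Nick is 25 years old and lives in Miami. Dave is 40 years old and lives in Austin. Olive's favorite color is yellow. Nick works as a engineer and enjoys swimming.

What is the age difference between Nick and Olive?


|25 - 20| = 5

5


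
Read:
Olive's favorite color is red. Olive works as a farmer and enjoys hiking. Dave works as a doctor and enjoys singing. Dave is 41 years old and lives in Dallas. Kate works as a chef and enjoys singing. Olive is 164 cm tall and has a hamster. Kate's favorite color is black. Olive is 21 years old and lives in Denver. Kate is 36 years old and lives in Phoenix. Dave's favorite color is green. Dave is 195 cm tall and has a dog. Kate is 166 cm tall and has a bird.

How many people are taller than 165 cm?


Taller than 165: 2

2


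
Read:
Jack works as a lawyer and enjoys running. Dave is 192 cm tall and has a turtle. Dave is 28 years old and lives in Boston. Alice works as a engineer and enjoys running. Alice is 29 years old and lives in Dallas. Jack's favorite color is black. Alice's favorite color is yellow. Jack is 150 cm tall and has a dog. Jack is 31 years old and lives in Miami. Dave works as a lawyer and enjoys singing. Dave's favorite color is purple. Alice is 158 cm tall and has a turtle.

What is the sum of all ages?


31+29+28 = 88

88


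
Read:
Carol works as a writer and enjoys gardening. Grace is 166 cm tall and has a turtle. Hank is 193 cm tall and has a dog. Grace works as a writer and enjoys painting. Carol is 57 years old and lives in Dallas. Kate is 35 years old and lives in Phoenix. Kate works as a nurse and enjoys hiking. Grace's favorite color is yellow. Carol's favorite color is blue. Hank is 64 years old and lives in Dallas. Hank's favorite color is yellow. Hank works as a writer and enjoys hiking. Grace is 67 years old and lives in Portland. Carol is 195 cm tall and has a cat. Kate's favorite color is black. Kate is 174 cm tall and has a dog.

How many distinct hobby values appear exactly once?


Unique hobby values: 2

2


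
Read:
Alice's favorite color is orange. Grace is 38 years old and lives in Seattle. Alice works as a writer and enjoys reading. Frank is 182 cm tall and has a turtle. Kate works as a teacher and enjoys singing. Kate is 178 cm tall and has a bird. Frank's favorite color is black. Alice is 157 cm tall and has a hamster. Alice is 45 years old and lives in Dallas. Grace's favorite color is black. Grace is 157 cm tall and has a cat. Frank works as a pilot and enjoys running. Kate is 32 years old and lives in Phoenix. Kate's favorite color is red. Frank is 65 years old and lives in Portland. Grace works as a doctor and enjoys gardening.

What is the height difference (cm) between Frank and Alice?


|182 - 157| = 25

25


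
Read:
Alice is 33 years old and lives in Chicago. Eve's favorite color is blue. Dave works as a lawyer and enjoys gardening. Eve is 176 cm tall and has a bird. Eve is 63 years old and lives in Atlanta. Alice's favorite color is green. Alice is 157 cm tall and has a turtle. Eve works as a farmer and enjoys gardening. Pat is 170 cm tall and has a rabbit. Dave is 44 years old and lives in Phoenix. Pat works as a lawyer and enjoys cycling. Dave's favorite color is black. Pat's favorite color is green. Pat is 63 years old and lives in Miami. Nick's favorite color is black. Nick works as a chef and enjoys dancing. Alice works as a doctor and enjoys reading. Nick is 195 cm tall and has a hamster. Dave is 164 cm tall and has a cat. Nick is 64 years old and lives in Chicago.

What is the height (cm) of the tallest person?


Tallest: Nick at 195 cm

195


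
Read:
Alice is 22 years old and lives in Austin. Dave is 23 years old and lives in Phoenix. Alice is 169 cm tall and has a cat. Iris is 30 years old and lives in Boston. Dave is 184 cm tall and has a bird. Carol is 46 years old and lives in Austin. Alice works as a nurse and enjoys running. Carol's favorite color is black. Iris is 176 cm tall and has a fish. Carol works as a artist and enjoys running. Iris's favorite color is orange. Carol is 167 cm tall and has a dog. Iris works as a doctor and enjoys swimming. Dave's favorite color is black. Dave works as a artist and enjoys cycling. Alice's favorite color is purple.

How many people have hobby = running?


Count: 2

2


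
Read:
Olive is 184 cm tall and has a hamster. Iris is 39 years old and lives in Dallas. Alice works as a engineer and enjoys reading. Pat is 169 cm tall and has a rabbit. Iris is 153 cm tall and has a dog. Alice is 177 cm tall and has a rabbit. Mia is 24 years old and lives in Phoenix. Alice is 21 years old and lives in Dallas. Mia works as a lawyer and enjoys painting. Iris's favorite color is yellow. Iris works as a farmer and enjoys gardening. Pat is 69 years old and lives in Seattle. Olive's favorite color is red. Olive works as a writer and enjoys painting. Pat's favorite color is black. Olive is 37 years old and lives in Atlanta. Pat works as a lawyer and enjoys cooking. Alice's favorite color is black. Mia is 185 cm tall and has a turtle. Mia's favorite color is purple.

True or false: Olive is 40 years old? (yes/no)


Olive is actually 37. no

no


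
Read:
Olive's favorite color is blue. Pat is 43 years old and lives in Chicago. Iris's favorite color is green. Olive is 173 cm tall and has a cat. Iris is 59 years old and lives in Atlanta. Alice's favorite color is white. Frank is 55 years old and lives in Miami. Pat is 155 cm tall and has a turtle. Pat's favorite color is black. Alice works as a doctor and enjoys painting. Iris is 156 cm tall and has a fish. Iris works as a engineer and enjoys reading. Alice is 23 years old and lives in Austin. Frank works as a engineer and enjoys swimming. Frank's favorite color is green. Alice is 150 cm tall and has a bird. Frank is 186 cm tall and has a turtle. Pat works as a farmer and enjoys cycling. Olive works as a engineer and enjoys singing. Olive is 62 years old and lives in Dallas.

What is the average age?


Sum=242, n=5, avg=48.4

48.4


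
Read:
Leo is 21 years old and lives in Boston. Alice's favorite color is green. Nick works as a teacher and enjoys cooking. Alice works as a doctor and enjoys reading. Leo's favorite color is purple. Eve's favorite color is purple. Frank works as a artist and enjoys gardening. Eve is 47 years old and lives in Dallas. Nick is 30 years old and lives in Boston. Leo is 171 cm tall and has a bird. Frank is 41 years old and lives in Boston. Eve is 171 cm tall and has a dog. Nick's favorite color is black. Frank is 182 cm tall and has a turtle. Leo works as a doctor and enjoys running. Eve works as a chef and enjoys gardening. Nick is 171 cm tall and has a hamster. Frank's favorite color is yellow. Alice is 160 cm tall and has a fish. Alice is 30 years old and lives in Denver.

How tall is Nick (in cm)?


Nick is 171 cm tall

171


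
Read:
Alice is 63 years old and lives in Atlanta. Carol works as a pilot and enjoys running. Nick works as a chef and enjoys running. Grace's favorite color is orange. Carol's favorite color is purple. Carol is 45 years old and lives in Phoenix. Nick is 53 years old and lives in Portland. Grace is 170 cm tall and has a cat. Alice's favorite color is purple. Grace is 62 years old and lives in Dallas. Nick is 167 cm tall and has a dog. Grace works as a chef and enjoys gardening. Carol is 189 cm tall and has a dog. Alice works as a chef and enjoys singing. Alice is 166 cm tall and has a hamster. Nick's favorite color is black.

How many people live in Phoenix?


Count in Phoenix: 1

1


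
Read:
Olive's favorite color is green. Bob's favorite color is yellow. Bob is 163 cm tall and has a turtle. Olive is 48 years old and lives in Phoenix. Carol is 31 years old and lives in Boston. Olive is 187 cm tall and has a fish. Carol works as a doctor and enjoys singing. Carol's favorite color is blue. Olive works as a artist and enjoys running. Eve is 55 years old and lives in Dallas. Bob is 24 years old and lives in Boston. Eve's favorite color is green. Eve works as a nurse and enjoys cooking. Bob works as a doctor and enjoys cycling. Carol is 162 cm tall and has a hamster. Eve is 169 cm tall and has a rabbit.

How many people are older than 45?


Filter: 2

2


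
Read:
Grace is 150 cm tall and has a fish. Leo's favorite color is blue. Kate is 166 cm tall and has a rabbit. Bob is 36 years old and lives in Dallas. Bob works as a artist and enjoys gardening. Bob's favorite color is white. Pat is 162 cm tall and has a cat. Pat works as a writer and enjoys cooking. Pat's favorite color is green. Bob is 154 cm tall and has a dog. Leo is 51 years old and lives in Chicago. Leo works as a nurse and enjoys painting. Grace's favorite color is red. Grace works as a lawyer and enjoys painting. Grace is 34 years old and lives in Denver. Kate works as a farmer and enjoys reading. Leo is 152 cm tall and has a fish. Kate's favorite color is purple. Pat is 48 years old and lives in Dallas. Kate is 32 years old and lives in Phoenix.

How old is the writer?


The writer is Pat, age 48

48


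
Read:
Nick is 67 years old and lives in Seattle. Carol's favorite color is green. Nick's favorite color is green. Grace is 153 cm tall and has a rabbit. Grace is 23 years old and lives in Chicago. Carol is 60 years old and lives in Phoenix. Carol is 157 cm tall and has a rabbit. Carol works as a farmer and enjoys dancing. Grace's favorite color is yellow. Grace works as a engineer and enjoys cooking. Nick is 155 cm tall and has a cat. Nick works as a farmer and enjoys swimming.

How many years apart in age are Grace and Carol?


23 vs 60, diff = 37

37


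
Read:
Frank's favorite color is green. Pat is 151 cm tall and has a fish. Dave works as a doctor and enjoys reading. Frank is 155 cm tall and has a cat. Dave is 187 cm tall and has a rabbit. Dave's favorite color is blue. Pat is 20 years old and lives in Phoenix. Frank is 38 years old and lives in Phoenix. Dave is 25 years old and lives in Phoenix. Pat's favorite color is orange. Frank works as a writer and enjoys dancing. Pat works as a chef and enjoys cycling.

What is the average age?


Sum=83, n=3, avg=27.67

27.67


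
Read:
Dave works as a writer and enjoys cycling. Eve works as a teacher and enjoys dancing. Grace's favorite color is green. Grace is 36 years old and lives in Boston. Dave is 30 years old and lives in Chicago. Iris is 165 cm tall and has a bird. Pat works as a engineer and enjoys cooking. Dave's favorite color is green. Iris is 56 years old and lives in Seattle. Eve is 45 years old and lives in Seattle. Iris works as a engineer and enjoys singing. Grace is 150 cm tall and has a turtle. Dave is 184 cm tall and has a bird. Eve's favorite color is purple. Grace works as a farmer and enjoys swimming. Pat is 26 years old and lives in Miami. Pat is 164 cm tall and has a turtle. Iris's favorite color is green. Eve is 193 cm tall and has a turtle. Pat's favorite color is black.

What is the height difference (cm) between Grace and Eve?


|150 - 193| = 43

43


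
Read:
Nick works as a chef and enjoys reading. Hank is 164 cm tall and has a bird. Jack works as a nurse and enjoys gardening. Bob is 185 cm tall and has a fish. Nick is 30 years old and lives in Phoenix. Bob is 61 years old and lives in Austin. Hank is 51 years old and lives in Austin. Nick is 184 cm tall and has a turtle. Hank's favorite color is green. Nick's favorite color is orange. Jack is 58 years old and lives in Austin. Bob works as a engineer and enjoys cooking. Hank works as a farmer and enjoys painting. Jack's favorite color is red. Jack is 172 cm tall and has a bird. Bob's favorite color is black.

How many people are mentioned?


People: Hank, Jack, Nick, Bob. Count = 4

4


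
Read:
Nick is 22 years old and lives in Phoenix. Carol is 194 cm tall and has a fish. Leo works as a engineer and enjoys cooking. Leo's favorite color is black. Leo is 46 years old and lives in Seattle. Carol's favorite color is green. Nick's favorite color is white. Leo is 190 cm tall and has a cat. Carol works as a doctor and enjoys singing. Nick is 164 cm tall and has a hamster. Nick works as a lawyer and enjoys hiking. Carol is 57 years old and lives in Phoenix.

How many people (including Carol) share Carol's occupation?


Carol is a doctor. Count = 1

1


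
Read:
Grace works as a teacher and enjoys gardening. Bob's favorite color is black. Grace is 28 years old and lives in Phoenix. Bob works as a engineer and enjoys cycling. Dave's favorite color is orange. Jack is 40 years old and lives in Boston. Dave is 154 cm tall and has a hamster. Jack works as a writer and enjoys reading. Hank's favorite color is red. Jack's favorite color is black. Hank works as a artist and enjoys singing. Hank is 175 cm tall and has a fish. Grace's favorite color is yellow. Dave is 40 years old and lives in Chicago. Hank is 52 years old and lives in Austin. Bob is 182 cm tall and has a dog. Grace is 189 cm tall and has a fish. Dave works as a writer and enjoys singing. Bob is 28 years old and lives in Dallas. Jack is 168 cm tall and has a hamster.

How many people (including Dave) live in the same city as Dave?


Dave lives in Chicago. Count = 1

1


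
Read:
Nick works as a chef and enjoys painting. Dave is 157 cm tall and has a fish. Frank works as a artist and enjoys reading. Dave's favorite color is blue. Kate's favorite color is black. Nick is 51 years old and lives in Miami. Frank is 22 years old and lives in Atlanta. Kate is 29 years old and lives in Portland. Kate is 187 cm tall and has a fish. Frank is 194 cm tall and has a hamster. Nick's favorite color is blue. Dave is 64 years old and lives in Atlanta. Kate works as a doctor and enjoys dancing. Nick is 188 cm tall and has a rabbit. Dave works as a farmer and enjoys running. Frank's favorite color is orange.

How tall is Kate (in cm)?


Kate is 187 cm tall

187


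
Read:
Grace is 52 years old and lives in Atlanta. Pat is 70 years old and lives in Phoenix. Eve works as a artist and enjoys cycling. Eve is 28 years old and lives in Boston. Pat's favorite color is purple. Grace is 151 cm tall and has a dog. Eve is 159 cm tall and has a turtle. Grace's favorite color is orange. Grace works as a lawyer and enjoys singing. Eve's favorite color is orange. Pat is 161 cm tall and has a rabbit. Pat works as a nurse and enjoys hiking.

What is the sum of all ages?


28+52+70 = 150

150


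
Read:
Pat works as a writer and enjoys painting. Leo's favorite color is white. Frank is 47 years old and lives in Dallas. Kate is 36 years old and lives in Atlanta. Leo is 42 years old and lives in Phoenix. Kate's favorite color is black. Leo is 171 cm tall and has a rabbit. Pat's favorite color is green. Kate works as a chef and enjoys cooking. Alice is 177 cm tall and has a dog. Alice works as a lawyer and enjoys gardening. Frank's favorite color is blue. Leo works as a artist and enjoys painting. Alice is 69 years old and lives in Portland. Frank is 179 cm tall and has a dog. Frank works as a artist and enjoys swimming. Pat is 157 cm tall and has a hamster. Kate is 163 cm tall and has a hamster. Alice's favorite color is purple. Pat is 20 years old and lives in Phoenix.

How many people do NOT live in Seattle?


Not in Seattle: 5

5


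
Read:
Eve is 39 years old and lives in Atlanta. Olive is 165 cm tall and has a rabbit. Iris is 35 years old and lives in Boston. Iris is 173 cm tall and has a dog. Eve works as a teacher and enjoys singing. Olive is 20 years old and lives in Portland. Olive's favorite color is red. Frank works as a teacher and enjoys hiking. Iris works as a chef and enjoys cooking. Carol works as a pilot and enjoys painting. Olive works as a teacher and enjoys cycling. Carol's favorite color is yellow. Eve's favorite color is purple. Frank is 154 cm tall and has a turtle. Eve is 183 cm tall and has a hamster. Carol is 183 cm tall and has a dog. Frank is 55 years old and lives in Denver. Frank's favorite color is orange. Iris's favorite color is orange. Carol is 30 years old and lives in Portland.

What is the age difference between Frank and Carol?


|55 - 30| = 25

25


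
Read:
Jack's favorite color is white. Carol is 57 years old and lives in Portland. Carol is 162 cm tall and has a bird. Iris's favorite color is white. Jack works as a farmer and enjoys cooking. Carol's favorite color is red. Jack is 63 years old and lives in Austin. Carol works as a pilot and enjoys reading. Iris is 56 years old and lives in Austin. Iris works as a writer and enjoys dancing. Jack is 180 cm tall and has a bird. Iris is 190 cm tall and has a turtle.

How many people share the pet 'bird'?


Count: 2

2
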